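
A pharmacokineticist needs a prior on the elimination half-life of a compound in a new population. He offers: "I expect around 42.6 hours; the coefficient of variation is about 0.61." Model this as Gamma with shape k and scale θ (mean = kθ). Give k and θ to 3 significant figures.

k ≈ 2.69, θ ≈ 15.9

For Gamma(k, scale θ): mean = kθ, variance = kθ², so CV = 1/√k.
CV = 0.61, hence k = 1/CV² = 2.69.
Then θ = mean/k = 42.6/2.69 = 15.9.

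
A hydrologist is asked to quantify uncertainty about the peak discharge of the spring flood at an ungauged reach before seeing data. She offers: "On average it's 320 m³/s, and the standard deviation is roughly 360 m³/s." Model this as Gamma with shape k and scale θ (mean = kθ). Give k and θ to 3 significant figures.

For Gamma(k, scale θ): mean = kθ, variance = kθ², so CV = 1/√k.
CV = SD/mean = 360/320 = 1.125, hence k = 1/CV² = 0.79.
Then θ = mean/k = 320/0.79 = 405.

k ≈ 0.79, θ ≈ 405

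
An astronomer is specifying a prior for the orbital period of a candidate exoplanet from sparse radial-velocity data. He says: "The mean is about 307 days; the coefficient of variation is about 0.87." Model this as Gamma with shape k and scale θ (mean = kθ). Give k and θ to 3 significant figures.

For Gamma(k, scale θ): mean = kθ, variance = kθ², so CV = 1/√k.
CV = 0.87, hence k = 1/CV² = 1.32.
Then θ = mean/k = 307/1.32 = 232.

k ≈ 1.32, θ ≈ 232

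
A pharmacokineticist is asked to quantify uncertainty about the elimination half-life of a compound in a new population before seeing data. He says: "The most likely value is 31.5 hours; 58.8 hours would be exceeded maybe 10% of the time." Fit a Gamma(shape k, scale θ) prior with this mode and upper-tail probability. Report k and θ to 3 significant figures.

Gamma(k,θ) with k>1 has mode (k−1)θ, so θ = 31.5/(k−1).
Need P(X < 58.8) = 0.9 with θ tied to k this way. Start at k = 2, θ = 31.5: P(X<58.8) ≈ 0.557.
Too low — raise k to concentrate. Iterating converges to k ≈ 5.9.
Then θ = 31.5/(5.9−1) ≈ 6.43.

k ≈ 5.9, θ ≈ 6.43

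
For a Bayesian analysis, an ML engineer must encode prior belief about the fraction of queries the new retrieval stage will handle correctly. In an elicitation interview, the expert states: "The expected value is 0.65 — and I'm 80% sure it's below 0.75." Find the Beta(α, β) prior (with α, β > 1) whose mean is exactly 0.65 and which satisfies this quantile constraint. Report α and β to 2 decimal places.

α ≈ 10.81, β ≈ 5.82

With mean 0.65 fixed, write α = 0.65s, β = 0.35s where s = α+β.
Need P(θ < 0.75) = 0.8 under Beta(0.65s, 0.35s). Normal approximation: (q−m)/√(m(1−m)/s) ≈ z_{0.8} = 0.842, so s ≈ 0.65·0.35·(0.842)²/(0.75−0.65)² = 16.1.
At s = 16.1: P(θ<0.75) ≈ 0.796. Adjusting to match 0.8 gives s ≈ 16.63.
So α = 0.65·16.63 ≈ 10.81, β = 0.35·16.63 ≈ 5.82.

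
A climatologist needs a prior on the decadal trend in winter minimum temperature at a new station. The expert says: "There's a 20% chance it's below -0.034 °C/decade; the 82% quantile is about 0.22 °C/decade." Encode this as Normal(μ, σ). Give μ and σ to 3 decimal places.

The p-quantile of Normal(μ,σ) is μ + z_p·σ, with z_{0.2} = -0.8416 and z_{0.82} = 0.9154.
Eliminate σ: μ = (z₂·x₁ − z₁·x₂)/(z₂ − z₁) = (0.9154·-0.034 − (-0.8416)·0.22)/1.757 = 0.088.
Then σ = (x₂ − x₁)/(z₂ − z₁) = (0.22 − -0.034)/1.757 = 0.145.

μ = 0.088, σ = 0.145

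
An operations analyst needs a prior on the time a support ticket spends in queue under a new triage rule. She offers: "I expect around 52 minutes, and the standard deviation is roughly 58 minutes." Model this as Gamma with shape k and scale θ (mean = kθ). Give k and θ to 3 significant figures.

k ≈ 0.804, θ ≈ 64.7

For Gamma(k, scale θ): mean = kθ, variance = kθ², so CV = 1/√k.
CV = SD/mean = 58/52 = 1.115, hence k = 1/CV² = 0.804.
Then θ = mean/k = 52/0.804 = 64.7.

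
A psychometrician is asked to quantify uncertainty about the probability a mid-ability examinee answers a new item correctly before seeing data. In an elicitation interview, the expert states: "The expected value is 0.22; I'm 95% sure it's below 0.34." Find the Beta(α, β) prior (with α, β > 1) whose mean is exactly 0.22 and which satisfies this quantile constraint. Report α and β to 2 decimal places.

α ≈ 7.98, β ≈ 28.30

With mean 0.22 fixed, write α = 0.22s, β = 0.78s where s = α+β.
Need P(θ < 0.34) = 0.95 under Beta(0.22s, 0.78s). Normal approximation: (q−m)/√(m(1−m)/s) ≈ z_{0.95} = 1.64, so s ≈ 0.22·0.78·(1.64)²/(0.34−0.22)² = 32.2.
At s = 32.2: P(θ<0.34) ≈ 0.940. Adjusting to match 0.95 gives s ≈ 36.28.
So α = 0.22·36.28 ≈ 7.98, β = 0.78·36.28 ≈ 28.30.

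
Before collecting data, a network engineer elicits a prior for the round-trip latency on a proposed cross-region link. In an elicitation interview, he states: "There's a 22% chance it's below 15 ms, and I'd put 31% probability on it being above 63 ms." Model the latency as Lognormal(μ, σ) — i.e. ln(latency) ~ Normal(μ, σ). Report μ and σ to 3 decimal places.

μ ≈ 3.582, σ ≈ 1.132

If T ~ Lognormal(μ,σ) then ln T ~ Normal(μ,σ), so the p-quantile of ln T is μ + z_p·σ.
ln(15) = 2.708 and ln(63) = 4.143; z_{0.22} = -0.7722, z_{0.69} = 0.4959.
σ = (4.143 − 2.708)/(0.4959 − (-0.7722)) = 1.132.
μ = 2.708 − (-0.7722)·1.132 = 3.582.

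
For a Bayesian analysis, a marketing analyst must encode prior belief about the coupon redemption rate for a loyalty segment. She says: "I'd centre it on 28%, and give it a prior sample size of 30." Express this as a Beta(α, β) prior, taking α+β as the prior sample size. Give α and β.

Under the effective-sample-size interpretation, Beta(α, β) has prior mean α/(α+β) and prior sample size α+β.
So α+β = 30 and α/(α+β) = 0.28, giving α = 0.28·30 = 8.4 and β = 30 − 8.4 = 21.6.

α = 8.4, β = 21.6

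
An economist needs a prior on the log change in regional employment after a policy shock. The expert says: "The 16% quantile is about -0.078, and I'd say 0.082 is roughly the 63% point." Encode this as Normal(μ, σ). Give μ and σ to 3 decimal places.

μ = 0.042, σ = 0.121

For Normal(μ,σ), the p-quantile is μ + z_p·σ. Here z_{0.16} = -0.9945, z_{0.63} = 0.3319.
So -0.078 = μ − 0.9945σ and 0.082 = μ + 0.3319σ.
Subtracting: σ = (0.082 − -0.078)/(0.3319 − (-0.9945)) = 0.121.
Then μ = -0.078 − (-0.9945)·0.121 = 0.042.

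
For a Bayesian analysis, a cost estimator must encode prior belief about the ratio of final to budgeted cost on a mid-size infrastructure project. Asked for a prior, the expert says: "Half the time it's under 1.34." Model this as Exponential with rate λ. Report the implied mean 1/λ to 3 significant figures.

mean ≈ 1.93

Exponential median = ln 2 / λ, so λ = ln 2 / 1.34 = 0.517.
Mean = 1/λ = 1.93.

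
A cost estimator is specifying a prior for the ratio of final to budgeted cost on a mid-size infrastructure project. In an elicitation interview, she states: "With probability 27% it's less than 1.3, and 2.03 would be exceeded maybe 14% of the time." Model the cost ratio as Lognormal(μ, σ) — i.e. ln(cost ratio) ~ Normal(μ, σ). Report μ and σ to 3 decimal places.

μ ≈ 0.424, σ ≈ 0.263

If T ~ Lognormal(μ,σ) then ln T ~ Normal(μ,σ), so the p-quantile of ln T is μ + z_p·σ.
ln(1.3) = 0.2624 and ln(2.03) = 0.708; z_{0.27} = -0.6128, z_{0.86} = 1.08.
σ = (0.708 − 0.2624)/(1.08 − (-0.6128)) = 0.263.
μ = 0.2624 − (-0.6128)·0.263 = 0.424.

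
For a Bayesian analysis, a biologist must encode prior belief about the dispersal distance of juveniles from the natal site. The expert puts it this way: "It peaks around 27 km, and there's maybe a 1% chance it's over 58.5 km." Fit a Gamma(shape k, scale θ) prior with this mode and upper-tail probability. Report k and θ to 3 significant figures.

Gamma(k,θ) with k>1 has mode (k−1)θ, so θ = 27/(k−1).
Need P(X < 58.5) = 0.99 with θ tied to k this way. Start at k = 2, θ = 27: P(X<58.5) ≈ 0.637.
Too low — raise k to concentrate. Iterating converges to k ≈ 9.09.
Then θ = 27/(9.09−1) ≈ 3.34.

k ≈ 9.09, θ ≈ 3.34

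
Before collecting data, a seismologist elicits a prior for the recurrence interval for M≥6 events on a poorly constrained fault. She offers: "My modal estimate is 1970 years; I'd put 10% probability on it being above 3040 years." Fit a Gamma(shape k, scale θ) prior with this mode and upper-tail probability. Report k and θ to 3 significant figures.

Gamma(k,θ) with k>1 has mode (k−1)θ, so θ = 1970/(k−1).
Need P(X < 3040) = 0.9 with θ tied to k this way. Start at k = 2, θ = 1970: P(X<3040) ≈ 0.457.
Too low — raise k to concentrate. Iterating converges to k ≈ 10.9.
Then θ = 1970/(10.9−1) ≈ 198.

k ≈ 10.9, θ ≈ 198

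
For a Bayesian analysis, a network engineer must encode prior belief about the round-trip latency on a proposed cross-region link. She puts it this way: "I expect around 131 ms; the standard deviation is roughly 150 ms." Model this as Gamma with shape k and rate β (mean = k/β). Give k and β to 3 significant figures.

k ≈ 0.763, β ≈ 0.00582

For Gamma(k, rate β): mean = k/β, variance = k/β², so CV = 1/√k.
CV = SD/mean = 150/131 = 1.145, hence k = 1/CV² = 0.763.
Then β = k/mean = 0.763/131 = 0.00582.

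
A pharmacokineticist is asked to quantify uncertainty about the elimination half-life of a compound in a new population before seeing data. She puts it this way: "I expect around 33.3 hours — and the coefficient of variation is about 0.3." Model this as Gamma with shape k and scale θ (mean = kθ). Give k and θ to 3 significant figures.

k ≈ 11.1, θ ≈ 3

For Gamma(k, scale θ): mean = kθ, variance = kθ², so CV = 1/√k.
CV = 0.3, hence k = 1/CV² = 11.1.
Then θ = mean/k = 33.3/11.1 = 3.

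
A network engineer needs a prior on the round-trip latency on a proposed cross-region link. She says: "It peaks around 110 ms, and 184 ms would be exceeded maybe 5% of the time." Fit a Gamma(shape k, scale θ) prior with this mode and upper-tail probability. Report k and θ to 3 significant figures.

k ≈ 11.6, θ ≈ 10.4

Gamma(k,θ) with k>1 has mode (k−1)θ, so θ = 110/(k−1).
Need P(X < 184) = 0.95 with θ tied to k this way. Start at k = 2, θ = 110: P(X<184) ≈ 0.498.
Too low — raise k to concentrate. Iterating converges to k ≈ 11.6.
Then θ = 110/(11.6−1) ≈ 10.4.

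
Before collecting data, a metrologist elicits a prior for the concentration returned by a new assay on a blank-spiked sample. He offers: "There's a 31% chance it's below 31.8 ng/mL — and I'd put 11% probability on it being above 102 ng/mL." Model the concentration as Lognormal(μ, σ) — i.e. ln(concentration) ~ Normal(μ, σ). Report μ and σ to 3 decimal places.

μ ≈ 3.795, σ ≈ 0.677

If T ~ Lognormal(μ,σ) then ln T ~ Normal(μ,σ), so the p-quantile of ln T is μ + z_p·σ.
ln(31.8) = 3.459 and ln(102) = 4.625; z_{0.31} = -0.4959, z_{0.89} = 1.227.
σ = (4.625 − 3.459)/(1.227 − (-0.4959)) = 0.677.
μ = 3.459 − (-0.4959)·0.677 = 3.795.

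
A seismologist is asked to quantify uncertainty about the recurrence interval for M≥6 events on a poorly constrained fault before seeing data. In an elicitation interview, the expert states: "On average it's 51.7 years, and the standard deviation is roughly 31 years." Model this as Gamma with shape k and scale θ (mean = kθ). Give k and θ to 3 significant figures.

For Gamma(k, scale θ): mean = kθ, variance = kθ², so CV = 1/√k.
CV = SD/mean = 31/51.7 = 0.5996, hence k = 1/CV² = 2.78.
Then θ = mean/k = 51.7/2.78 = 18.6.

k ≈ 2.78, θ ≈ 18.6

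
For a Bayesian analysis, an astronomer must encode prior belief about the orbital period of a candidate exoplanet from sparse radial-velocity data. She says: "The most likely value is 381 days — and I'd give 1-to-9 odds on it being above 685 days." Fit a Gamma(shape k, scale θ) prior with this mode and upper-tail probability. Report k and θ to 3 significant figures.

k ≈ 6.53, θ ≈ 68.9

Gamma(k,θ) with k>1 has mode (k−1)θ, so θ = 381/(k−1).
Need P(X < 685) = 0.9 with θ tied to k this way. Start at k = 2, θ = 381: P(X<685) ≈ 0.537.
Too low — raise k to concentrate. Iterating converges to k ≈ 6.53.
Then θ = 381/(6.53−1) ≈ 68.9.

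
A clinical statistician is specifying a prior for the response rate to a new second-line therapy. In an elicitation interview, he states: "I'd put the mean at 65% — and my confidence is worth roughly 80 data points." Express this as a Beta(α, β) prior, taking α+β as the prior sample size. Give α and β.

α = 52, β = 28

Under the effective-sample-size interpretation, Beta(α, β) has prior mean α/(α+β) and prior sample size α+β.
So α+β = 80 and α/(α+β) = 0.65, giving α = 0.65·80 = 52 and β = 80 − 52 = 28.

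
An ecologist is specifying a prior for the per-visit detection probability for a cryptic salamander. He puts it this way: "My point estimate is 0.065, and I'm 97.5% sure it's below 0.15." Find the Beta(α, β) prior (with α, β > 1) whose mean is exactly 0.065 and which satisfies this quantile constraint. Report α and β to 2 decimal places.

With mean 0.065 fixed, write α = 0.065s, β = 0.935s where s = α+β.
Need P(θ < 0.15) = 0.975 under Beta(0.065s, 0.935s). Normal approximation: (q−m)/√(m(1−m)/s) ≈ z_{0.975} = 1.96, so s ≈ 0.065·0.935·(1.96)²/(0.15−0.065)² = 32.3.
At s = 32.3: P(θ<0.15) ≈ 0.954. Adjusting to match 0.975 gives s ≈ 47.12.
So α = 0.065·47.12 ≈ 3.06, β = 0.935·47.12 ≈ 44.06.

α ≈ 3.06, β ≈ 44.06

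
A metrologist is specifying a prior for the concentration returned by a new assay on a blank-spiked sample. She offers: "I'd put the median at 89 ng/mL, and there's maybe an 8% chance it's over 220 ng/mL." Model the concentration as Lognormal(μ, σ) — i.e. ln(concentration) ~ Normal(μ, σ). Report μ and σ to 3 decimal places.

μ ≈ 4.489, σ ≈ 0.644

If T ~ Lognormal(μ,σ) then ln T ~ Normal(μ,σ), so the p-quantile of ln T is μ + z_p·σ.
ln(89) = 4.489 and ln(220) = 5.394; z_{0.5} = 0, z_{0.92} = 1.405.
σ = (5.394 − 4.489)/(1.405 − (0)) = 0.644.
μ = 4.489 − (0)·0.644 = 4.489.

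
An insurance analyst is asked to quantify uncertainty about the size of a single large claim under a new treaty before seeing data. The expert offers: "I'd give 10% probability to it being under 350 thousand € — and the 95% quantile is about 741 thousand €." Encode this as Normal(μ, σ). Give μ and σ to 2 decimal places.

μ = 521.23, σ = 133.61

The p-quantile of Normal(μ,σ) is μ + z_p·σ, with z_{0.1} = -1.282 and z_{0.95} = 1.645.
Eliminate σ: μ = (z₂·x₁ − z₁·x₂)/(z₂ − z₁) = (1.645·350 − (-1.282)·741)/2.926 = 521.23.
Then σ = (x₂ − x₁)/(z₂ − z₁) = (741 − 350)/2.926 = 133.61.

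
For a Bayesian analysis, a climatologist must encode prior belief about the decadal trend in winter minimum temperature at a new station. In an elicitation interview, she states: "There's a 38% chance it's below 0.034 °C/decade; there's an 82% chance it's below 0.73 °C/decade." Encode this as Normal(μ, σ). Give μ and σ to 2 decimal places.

For Normal(μ,σ), the p-quantile is μ + z_p·σ. Here z_{0.38} = -0.3055, z_{0.82} = 0.9154.
So 0.034 = μ − 0.3055σ and 0.73 = μ + 0.9154σ.
Subtracting: σ = (0.73 − 0.034)/(0.9154 − (-0.3055)) = 0.57.
Then μ = 0.034 − (-0.3055)·0.57 = 0.21.

μ = 0.21, σ = 0.57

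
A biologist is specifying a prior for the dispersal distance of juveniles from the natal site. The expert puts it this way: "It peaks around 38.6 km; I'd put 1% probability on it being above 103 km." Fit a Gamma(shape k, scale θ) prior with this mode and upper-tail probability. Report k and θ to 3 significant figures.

k ≈ 5.8, θ ≈ 8.04

Gamma(k,θ) with k>1 has mode (k−1)θ, so θ = 38.6/(k−1).
Need P(X < 103) = 0.99 with θ tied to k this way. Start at k = 2, θ = 38.6: P(X<103) ≈ 0.746.
Too low — raise k to concentrate. Iterating converges to k ≈ 5.8.
Then θ = 38.6/(5.8−1) ≈ 8.04.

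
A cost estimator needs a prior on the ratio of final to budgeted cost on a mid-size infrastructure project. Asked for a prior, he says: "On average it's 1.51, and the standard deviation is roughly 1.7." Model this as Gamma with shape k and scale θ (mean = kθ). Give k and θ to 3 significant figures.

For Gamma(k, scale θ): mean = kθ, variance = kθ², so CV = 1/√k.
CV = SD/mean = 1.7/1.51 = 1.126, hence k = 1/CV² = 0.789.
Then θ = mean/k = 1.51/0.789 = 1.91.

k ≈ 0.789, θ ≈ 1.91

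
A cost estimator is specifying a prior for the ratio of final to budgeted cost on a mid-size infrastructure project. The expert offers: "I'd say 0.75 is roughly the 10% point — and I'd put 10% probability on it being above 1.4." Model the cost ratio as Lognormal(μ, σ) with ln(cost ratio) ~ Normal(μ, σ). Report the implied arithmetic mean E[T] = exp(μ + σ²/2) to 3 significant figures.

If T ~ Lognormal(μ,σ) then ln T ~ Normal(μ,σ), so the p-quantile of ln T is μ + z_p·σ.
ln(0.75) = -0.2877 and ln(1.4) = 0.3365; z_{0.1} = -1.282, z_{0.9} = 1.282.
σ = (0.3365 − -0.2877)/(1.282 − (-1.282)) = 0.244.
μ = -0.2877 − (-1.282)·0.244 = 0.024.
E[T] = exp(μ + σ²/2) = exp(0.024 + 0.0296) = 1.06.

E[T] ≈ 1.06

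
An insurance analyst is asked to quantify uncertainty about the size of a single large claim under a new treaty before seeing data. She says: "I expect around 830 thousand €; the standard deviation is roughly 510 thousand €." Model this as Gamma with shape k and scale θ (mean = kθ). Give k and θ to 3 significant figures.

For Gamma(k, scale θ): mean = kθ, variance = kθ², so CV = 1/√k.
CV = SD/mean = 510/830 = 0.6145, hence k = 1/CV² = 2.65.
Then θ = mean/k = 830/2.65 = 313.

k ≈ 2.65, θ ≈ 313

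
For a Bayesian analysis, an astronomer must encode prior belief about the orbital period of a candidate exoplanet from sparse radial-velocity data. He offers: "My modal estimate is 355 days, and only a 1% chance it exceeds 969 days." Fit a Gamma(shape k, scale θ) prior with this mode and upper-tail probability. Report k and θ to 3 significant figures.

Gamma(k,θ) with k>1 has mode (k−1)θ, so θ = 355/(k−1).
Need P(X < 969) = 0.99 with θ tied to k this way. Start at k = 2, θ = 355: P(X<969) ≈ 0.757.
Too low — raise k to concentrate. Iterating converges to k ≈ 5.56.
Then θ = 355/(5.56−1) ≈ 77.8.

k ≈ 5.56, θ ≈ 77.8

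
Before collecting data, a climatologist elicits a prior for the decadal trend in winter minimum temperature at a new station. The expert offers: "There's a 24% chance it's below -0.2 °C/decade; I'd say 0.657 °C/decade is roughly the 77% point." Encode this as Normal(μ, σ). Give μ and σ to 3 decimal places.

For Normal(μ,σ), the p-quantile is μ + z_p·σ. Here z_{0.24} = -0.7063, z_{0.77} = 0.7388.
So -0.2 = μ − 0.7063σ and 0.657 = μ + 0.7388σ.
Subtracting: σ = (0.657 − -0.2)/(0.7388 − (-0.7063)) = 0.593.
Then μ = -0.2 − (-0.7063)·0.593 = 0.219.

μ = 0.219, σ = 0.593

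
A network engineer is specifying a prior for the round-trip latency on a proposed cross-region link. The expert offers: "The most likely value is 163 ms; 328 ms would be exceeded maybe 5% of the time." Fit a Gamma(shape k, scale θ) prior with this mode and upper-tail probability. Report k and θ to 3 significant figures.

Gamma(k,θ) with k>1 has mode (k−1)θ, so θ = 163/(k−1).
Need P(X < 328) = 0.95 with θ tied to k this way. Start at k = 2, θ = 163: P(X<328) ≈ 0.597.
Too low — raise k to concentrate. Iterating converges to k ≈ 6.67.
Then θ = 163/(6.67−1) ≈ 28.8.

k ≈ 6.67, θ ≈ 28.8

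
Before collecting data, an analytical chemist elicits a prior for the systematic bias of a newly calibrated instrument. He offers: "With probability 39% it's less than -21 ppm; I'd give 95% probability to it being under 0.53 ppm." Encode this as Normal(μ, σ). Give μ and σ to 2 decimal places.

μ = -17.87, σ = 11.19

For Normal(μ,σ), the p-quantile is μ + z_p·σ. Here z_{0.39} = -0.2793, z_{0.95} = 1.645.
So -21 = μ − 0.2793σ and 0.53 = μ + 1.645σ.
Subtracting: σ = (0.53 − -21)/(1.645 − (-0.2793)) = 11.19.
Then μ = -21 − (-0.2793)·11.19 = -17.87.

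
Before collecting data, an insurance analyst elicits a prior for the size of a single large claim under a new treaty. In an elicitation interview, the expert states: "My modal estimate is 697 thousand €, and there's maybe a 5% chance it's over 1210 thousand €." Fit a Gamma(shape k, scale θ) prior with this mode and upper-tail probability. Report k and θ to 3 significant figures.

Gamma(k,θ) with k>1 has mode (k−1)θ, so θ = 697/(k−1).
Need P(X < 1210) = 0.95 with θ tied to k this way. Start at k = 2, θ = 697: P(X<1210) ≈ 0.518.
Too low — raise k to concentrate. Iterating converges to k ≈ 10.2.
Then θ = 697/(10.2−1) ≈ 76.

k ≈ 10.2, θ ≈ 76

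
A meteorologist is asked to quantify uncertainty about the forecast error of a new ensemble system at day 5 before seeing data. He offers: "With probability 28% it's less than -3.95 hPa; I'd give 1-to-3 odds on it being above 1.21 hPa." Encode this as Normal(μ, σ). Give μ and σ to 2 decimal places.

For Normal(μ,σ), the p-quantile is μ + z_p·σ. Here z_{0.28} = -0.5828, z_{0.75} = 0.6745.
So -3.95 = μ − 0.5828σ and 1.21 = μ + 0.6745σ.
Subtracting: σ = (1.21 − -3.95)/(0.6745 − (-0.5828)) = 4.10.
Then μ = -3.95 − (-0.5828)·4.10 = -1.56.

μ = -1.56, σ = 4.10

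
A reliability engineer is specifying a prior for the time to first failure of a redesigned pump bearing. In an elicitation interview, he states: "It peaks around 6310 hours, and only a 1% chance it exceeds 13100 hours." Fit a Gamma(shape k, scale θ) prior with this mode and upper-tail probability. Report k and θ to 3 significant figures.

k ≈ 10.1, θ ≈ 690

Gamma(k,θ) with k>1 has mode (k−1)θ, so θ = 6310/(k−1).
Need P(X < 13100) = 0.99 with θ tied to k this way. Start at k = 2, θ = 6310: P(X<13100) ≈ 0.614.
Too low — raise k to concentrate. Iterating converges to k ≈ 10.1.
Then θ = 6310/(10.1−1) ≈ 690.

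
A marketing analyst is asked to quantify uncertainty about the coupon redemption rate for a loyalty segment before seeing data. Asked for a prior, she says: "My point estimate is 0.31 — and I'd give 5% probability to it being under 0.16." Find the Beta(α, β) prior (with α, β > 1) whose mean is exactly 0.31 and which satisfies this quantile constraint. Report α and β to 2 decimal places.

α ≈ 6.66, β ≈ 14.81

With mean 0.31 fixed, write α = 0.31s, β = 0.69s where s = α+β.
Need P(θ < 0.16) = 0.05 under Beta(0.31s, 0.69s). Normal approximation: (q−m)/√(m(1−m)/s) ≈ z_{0.05} = -1.64, so s ≈ 0.31·0.69·(-1.64)²/(0.16−0.31)² = 25.7.
At s = 25.7: P(θ<0.16) ≈ 0.035. Adjusting to match 0.05 gives s ≈ 21.47.
So α = 0.31·21.47 ≈ 6.66, β = 0.69·21.47 ≈ 14.81.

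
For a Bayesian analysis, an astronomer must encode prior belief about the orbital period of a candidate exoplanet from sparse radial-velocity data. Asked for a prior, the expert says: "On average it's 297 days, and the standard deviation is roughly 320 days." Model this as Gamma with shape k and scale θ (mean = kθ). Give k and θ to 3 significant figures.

k ≈ 0.861, θ ≈ 345

For Gamma(k, scale θ): mean = kθ, variance = kθ², so CV = 1/√k.
CV = SD/mean = 320/297 = 1.077, hence k = 1/CV² = 0.861.
Then θ = mean/k = 297/0.861 = 345.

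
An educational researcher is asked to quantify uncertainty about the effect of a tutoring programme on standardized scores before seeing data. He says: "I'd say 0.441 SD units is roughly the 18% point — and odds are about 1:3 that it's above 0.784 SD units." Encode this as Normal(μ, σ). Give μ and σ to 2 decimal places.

The p-quantile of Normal(μ,σ) is μ + z_p·σ, with z_{0.18} = -0.9154 and z_{0.75} = 0.6745.
Eliminate σ: μ = (z₂·x₁ − z₁·x₂)/(z₂ − z₁) = (0.6745·0.441 − (-0.9154)·0.784)/1.59 = 0.64.
Then σ = (x₂ − x₁)/(z₂ − z₁) = (0.784 − 0.441)/1.59 = 0.22.

μ = 0.64, σ = 0.22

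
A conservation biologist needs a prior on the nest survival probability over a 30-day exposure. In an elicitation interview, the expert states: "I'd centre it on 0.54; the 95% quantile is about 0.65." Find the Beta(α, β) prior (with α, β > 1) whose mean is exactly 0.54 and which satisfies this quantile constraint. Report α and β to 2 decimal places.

α ≈ 29.06, β ≈ 24.75

With mean 0.54 fixed, write α = 0.54s, β = 0.46s where s = α+β.
Need P(θ < 0.65) = 0.95 under Beta(0.54s, 0.46s). Normal approximation: (q−m)/√(m(1−m)/s) ≈ z_{0.95} = 1.64, so s ≈ 0.54·0.46·(1.64)²/(0.65−0.54)² = 55.5.
At s = 55.5: P(θ<0.65) ≈ 0.953. Adjusting to match 0.95 gives s ≈ 53.82.
So α = 0.54·53.82 ≈ 29.06, β = 0.46·53.82 ≈ 24.75.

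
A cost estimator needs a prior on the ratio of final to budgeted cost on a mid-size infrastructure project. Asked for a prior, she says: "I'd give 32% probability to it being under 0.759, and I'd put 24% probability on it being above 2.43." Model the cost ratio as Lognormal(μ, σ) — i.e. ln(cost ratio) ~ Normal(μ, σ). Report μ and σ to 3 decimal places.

μ ≈ 0.188, σ ≈ 0.991

If T ~ Lognormal(μ,σ) then ln T ~ Normal(μ,σ), so the p-quantile of ln T is μ + z_p·σ.
ln(0.759) = -0.2758 and ln(2.43) = 0.8879; z_{0.32} = -0.4677, z_{0.76} = 0.7063.
σ = (0.8879 − -0.2758)/(0.7063 − (-0.4677)) = 0.991.
μ = -0.2758 − (-0.4677)·0.991 = 0.188.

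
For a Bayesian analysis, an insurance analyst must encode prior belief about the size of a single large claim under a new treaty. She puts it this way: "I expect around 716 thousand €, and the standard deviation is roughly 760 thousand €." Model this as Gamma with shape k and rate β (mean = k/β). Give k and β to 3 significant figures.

k ≈ 0.888, β ≈ 0.00124

For Gamma(k, rate β): mean = k/β, variance = k/β², so CV = 1/√k.
CV = SD/mean = 760/716 = 1.061, hence k = 1/CV² = 0.888.
Then β = k/mean = 0.888/716 = 0.00124.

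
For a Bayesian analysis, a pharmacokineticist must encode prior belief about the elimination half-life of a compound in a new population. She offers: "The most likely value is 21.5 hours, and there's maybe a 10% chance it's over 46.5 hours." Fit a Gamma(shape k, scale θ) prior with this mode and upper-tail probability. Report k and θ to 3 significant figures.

Gamma(k,θ) with k>1 has mode (k−1)θ, so θ = 21.5/(k−1).
Need P(X < 46.5) = 0.9 with θ tied to k this way. Start at k = 2, θ = 21.5: P(X<46.5) ≈ 0.636.
Too low — raise k to concentrate. Iterating converges to k ≈ 4.23.
Then θ = 21.5/(4.23−1) ≈ 6.66.

k ≈ 4.23, θ ≈ 6.66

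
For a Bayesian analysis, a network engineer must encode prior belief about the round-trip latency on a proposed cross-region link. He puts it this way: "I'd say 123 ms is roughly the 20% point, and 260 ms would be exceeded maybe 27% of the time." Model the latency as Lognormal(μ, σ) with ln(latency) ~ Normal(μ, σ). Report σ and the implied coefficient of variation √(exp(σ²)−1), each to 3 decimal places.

σ ≈ 0.515, CV ≈ 0.551

If T ~ Lognormal(μ,σ) then ln T ~ Normal(μ,σ), so the p-quantile of ln T is μ + z_p·σ.
ln(123) = 4.812 and ln(260) = 5.561; z_{0.2} = -0.8416, z_{0.73} = 0.6128.
σ = (5.561 − 4.812)/(0.6128 − (-0.8416)) = 0.515.
μ = 4.812 − (-0.8416)·0.515 = 5.245.
CV = √(exp(σ²)−1) = √(exp(0.2648)−1) = 0.551.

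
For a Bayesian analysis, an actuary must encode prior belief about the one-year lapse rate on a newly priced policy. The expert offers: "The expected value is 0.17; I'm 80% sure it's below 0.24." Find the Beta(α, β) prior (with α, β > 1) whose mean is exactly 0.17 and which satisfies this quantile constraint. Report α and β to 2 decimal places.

With mean 0.17 fixed, write α = 0.17s, β = 0.83s where s = α+β.
Need P(θ < 0.24) = 0.8 under Beta(0.17s, 0.83s). Normal approximation: (q−m)/√(m(1−m)/s) ≈ z_{0.8} = 0.842, so s ≈ 0.17·0.83·(0.842)²/(0.24−0.17)² = 20.4.
At s = 20.4: P(θ<0.24) ≈ 0.813. Adjusting to match 0.8 gives s ≈ 17.57.
So α = 0.17·17.57 ≈ 2.99, β = 0.83·17.57 ≈ 14.58.

α ≈ 2.99, β ≈ 14.58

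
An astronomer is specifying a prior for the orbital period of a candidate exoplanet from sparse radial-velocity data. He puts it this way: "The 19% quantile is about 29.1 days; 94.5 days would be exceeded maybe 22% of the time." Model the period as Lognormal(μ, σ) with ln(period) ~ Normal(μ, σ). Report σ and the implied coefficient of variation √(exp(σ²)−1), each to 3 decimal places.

σ ≈ 0.714, CV ≈ 0.815

If T ~ Lognormal(μ,σ) then ln T ~ Normal(μ,σ), so the p-quantile of ln T is μ + z_p·σ.
ln(29.1) = 3.371 and ln(94.5) = 4.549; z_{0.19} = -0.8779, z_{0.78} = 0.7722.
σ = (4.549 − 3.371)/(0.7722 − (-0.8779)) = 0.714.
μ = 3.371 − (-0.8779)·0.714 = 3.997.
CV = √(exp(σ²)−1) = √(exp(0.5095)−1) = 0.815.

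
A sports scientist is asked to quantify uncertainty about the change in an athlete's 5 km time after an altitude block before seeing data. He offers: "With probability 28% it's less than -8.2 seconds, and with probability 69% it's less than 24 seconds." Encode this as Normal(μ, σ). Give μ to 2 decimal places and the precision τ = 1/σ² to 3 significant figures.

μ = 9.20, τ = 0.00112

The p-quantile of Normal(μ,σ) is μ + z_p·σ, with z_{0.28} = -0.5828 and z_{0.69} = 0.4959.
Eliminate σ: μ = (z₂·x₁ − z₁·x₂)/(z₂ − z₁) = (0.4959·-8.2 − (-0.5828)·24)/1.079 = 9.20.
Then σ = (x₂ − x₁)/(z₂ − z₁) = (24 − -8.2)/1.079 = 29.85.
Precision τ = 1/σ² = 1/29.85² = 0.00112.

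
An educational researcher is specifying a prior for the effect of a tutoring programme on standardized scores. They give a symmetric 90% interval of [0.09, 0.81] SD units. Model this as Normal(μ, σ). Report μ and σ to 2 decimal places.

μ = 0.45, σ = 0.22

A symmetric 90% interval runs μ ± z·σ with z = 1.645.
Half-width = 0.36, so σ = 0.36/1.645 = 0.22.
μ is the interval midpoint, 0.45.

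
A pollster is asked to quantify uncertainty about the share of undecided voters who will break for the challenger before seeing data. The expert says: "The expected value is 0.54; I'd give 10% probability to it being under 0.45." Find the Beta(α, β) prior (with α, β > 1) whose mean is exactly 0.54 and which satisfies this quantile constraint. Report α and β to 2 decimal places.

With mean 0.54 fixed, write α = 0.54s, β = 0.46s where s = α+β.
Need P(θ < 0.45) = 0.1 under Beta(0.54s, 0.46s). Normal approximation: (q−m)/√(m(1−m)/s) ≈ z_{0.1} = -1.28, so s ≈ 0.54·0.46·(-1.28)²/(0.45−0.54)² = 50.4.
At s = 50.4: P(θ<0.45) ≈ 0.100. Adjusting to match 0.1 gives s ≈ 50.42.
So α = 0.54·50.42 ≈ 27.23, β = 0.46·50.42 ≈ 23.19.

α ≈ 27.23, β ≈ 23.19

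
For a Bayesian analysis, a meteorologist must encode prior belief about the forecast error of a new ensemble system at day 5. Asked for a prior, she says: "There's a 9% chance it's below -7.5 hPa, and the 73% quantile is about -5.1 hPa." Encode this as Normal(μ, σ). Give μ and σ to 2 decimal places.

μ = -5.85, σ = 1.23

The p-quantile of Normal(μ,σ) is μ + z_p·σ, with z_{0.09} = -1.341 and z_{0.73} = 0.6128.
Eliminate σ: μ = (z₂·x₁ − z₁·x₂)/(z₂ − z₁) = (0.6128·-7.5 − (-1.341)·-5.1)/1.954 = -5.85.
Then σ = (x₂ − x₁)/(z₂ − z₁) = (-5.1 − -7.5)/1.954 = 1.23.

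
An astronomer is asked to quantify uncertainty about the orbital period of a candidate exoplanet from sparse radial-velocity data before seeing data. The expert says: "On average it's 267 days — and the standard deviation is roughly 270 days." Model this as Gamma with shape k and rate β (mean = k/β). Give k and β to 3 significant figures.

k ≈ 0.978, β ≈ 0.00366

For Gamma(k, rate β): mean = k/β, variance = k/β², so CV = 1/√k.
CV = SD/mean = 270/267 = 1.011, hence k = 1/CV² = 0.978.
Then β = k/mean = 0.978/267 = 0.00366.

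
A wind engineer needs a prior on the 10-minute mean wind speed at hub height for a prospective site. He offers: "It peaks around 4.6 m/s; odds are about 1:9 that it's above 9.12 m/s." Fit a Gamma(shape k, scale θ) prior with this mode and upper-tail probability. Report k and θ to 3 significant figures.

k ≈ 5.09, θ ≈ 1.12

Gamma(k,θ) with k>1 has mode (k−1)θ, so θ = 4.6/(k−1).
Need P(X < 9.12) = 0.9 with θ tied to k this way. Start at k = 2, θ = 4.6: P(X<9.12) ≈ 0.589.
Too low — raise k to concentrate. Iterating converges to k ≈ 5.09.
Then θ = 4.6/(5.09−1) ≈ 1.12.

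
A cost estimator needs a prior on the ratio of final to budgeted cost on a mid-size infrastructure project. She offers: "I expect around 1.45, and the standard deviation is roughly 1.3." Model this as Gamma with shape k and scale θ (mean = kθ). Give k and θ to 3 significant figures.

For Gamma(k, scale θ): mean = kθ, variance = kθ², so CV = 1/√k.
CV = SD/mean = 1.3/1.45 = 0.8966, hence k = 1/CV² = 1.24.
Then θ = mean/k = 1.45/1.24 = 1.17.

k ≈ 1.24, θ ≈ 1.17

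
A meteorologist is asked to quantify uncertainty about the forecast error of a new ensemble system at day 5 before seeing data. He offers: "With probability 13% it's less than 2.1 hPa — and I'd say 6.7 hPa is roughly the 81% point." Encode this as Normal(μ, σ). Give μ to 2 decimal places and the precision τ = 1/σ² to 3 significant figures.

μ = 4.69, τ = 0.19

The p-quantile of Normal(μ,σ) is μ + z_p·σ, with z_{0.13} = -1.126 and z_{0.81} = 0.8779.
Eliminate σ: μ = (z₂·x₁ − z₁·x₂)/(z₂ − z₁) = (0.8779·2.1 − (-1.126)·6.7)/2.004 = 4.69.
Then σ = (x₂ − x₁)/(z₂ − z₁) = (6.7 − 2.1)/2.004 = 2.30.
Precision τ = 1/σ² = 1/2.295² = 0.19.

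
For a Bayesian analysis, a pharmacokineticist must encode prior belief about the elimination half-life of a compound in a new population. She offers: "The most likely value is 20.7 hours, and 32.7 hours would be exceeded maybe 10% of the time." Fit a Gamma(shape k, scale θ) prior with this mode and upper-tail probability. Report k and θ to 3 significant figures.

k ≈ 9.97, θ ≈ 2.31

Gamma(k,θ) with k>1 has mode (k−1)θ, so θ = 20.7/(k−1).
Need P(X < 32.7) = 0.9 with θ tied to k this way. Start at k = 2, θ = 20.7: P(X<32.7) ≈ 0.468.
Too low — raise k to concentrate. Iterating converges to k ≈ 9.97.
Then θ = 20.7/(9.97−1) ≈ 2.31.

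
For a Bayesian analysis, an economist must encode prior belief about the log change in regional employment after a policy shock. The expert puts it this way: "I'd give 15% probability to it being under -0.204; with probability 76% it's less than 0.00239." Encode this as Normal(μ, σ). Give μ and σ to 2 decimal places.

μ = -0.08, σ = 0.12

For Normal(μ,σ), the p-quantile is μ + z_p·σ. Here z_{0.15} = -1.036, z_{0.76} = 0.7063.
So -0.204 = μ − 1.036σ and 0.00239 = μ + 0.7063σ.
Subtracting: σ = (0.00239 − -0.204)/(0.7063 − (-1.036)) = 0.12.
Then μ = -0.204 − (-1.036)·0.12 = -0.08.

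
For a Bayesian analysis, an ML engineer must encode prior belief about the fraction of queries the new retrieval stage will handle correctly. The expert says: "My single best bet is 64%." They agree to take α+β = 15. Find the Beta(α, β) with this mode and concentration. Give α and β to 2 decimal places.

For α,β > 1 the Beta mode is (α−1)/(α+β−2). With α+β = 15, the mode is (α−1)/13.
Set (α−1)/13 = 0.64 → α = 1 + 0.64·13 = 9.32.
β = 15 − α = 5.68.

α = 9.32, β = 5.68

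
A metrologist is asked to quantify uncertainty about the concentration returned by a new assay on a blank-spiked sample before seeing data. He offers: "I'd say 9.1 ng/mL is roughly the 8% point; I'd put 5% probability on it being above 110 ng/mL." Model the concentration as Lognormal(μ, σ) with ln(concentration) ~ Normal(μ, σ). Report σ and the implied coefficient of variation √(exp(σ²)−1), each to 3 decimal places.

If T ~ Lognormal(μ,σ) then ln T ~ Normal(μ,σ), so the p-quantile of ln T is μ + z_p·σ.
ln(9.1) = 2.208 and ln(110) = 4.7; z_{0.08} = -1.405, z_{0.95} = 1.645.
σ = (4.7 − 2.208)/(1.645 − (-1.405)) = 0.817.
μ = 2.208 − (-1.405)·0.817 = 3.356.
CV = √(exp(σ²)−1) = √(exp(0.6677)−1) = 0.975.

σ ≈ 0.817, CV ≈ 0.975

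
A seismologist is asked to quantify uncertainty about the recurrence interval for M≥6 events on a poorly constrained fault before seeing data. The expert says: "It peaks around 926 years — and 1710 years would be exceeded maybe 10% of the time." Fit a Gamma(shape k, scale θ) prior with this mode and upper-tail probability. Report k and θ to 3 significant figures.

k ≈ 6.07, θ ≈ 183

Gamma(k,θ) with k>1 has mode (k−1)θ, so θ = 926/(k−1).
Need P(X < 1710) = 0.9 with θ tied to k this way. Start at k = 2, θ = 926: P(X<1710) ≈ 0.551.
Too low — raise k to concentrate. Iterating converges to k ≈ 6.07.
Then θ = 926/(6.07−1) ≈ 183.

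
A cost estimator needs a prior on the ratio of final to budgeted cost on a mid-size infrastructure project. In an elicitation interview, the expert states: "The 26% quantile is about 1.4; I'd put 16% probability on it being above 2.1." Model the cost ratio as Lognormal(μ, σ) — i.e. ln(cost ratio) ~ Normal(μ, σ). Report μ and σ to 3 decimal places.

μ ≈ 0.496, σ ≈ 0.248

If T ~ Lognormal(μ,σ) then ln T ~ Normal(μ,σ), so the p-quantile of ln T is μ + z_p·σ.
ln(1.4) = 0.3365 and ln(2.1) = 0.7419; z_{0.26} = -0.6433, z_{0.84} = 0.9945.
σ = (0.7419 − 0.3365)/(0.9945 − (-0.6433)) = 0.248.
μ = 0.3365 − (-0.6433)·0.248 = 0.496.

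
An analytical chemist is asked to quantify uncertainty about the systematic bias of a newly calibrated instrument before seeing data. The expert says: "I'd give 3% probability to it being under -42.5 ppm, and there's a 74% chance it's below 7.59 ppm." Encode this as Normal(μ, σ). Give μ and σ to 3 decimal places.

μ = -5.177, σ = 19.844

The p-quantile of Normal(μ,σ) is μ + z_p·σ, with z_{0.03} = -1.881 and z_{0.74} = 0.6433.
Eliminate σ: μ = (z₂·x₁ − z₁·x₂)/(z₂ − z₁) = (0.6433·-42.5 − (-1.881)·7.59)/2.524 = -5.177.
Then σ = (x₂ − x₁)/(z₂ − z₁) = (7.59 − -42.5)/2.524 = 19.844.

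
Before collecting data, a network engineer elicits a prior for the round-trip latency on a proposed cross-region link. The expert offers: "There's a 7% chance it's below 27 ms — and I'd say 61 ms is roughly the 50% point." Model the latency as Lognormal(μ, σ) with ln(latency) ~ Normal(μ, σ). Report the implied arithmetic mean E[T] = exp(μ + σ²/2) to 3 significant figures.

E[T] ≈ 71 ms

If T ~ Lognormal(μ,σ) then ln T ~ Normal(μ,σ), so the p-quantile of ln T is μ + z_p·σ.
ln(27) = 3.296 and ln(61) = 4.111; z_{0.07} = -1.476, z_{0.5} = 0.
σ = (4.111 − 3.296)/(0 − (-1.476)) = 0.552.
μ = 3.296 − (-1.476)·0.552 = 4.111.
E[T] = exp(μ + σ²/2) = exp(4.111 + 0.1525) = 71 ms.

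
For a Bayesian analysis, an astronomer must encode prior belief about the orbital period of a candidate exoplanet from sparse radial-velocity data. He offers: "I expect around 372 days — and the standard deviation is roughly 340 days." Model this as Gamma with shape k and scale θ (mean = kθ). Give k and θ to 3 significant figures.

k ≈ 1.2, θ ≈ 311

For Gamma(k, scale θ): mean = kθ, variance = kθ², so CV = 1/√k.
CV = SD/mean = 340/372 = 0.914, hence k = 1/CV² = 1.2.
Then θ = mean/k = 372/1.2 = 311.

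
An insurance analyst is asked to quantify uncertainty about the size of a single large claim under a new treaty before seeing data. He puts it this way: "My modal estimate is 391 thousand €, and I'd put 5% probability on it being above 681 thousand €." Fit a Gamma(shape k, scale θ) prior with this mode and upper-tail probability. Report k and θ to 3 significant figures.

Gamma(k,θ) with k>1 has mode (k−1)θ, so θ = 391/(k−1).
Need P(X < 681) = 0.95 with θ tied to k this way. Start at k = 2, θ = 391: P(X<681) ≈ 0.520.
Too low — raise k to concentrate. Iterating converges to k ≈ 10.1.
Then θ = 391/(10.1−1) ≈ 43.1.

k ≈ 10.1, θ ≈ 43.1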